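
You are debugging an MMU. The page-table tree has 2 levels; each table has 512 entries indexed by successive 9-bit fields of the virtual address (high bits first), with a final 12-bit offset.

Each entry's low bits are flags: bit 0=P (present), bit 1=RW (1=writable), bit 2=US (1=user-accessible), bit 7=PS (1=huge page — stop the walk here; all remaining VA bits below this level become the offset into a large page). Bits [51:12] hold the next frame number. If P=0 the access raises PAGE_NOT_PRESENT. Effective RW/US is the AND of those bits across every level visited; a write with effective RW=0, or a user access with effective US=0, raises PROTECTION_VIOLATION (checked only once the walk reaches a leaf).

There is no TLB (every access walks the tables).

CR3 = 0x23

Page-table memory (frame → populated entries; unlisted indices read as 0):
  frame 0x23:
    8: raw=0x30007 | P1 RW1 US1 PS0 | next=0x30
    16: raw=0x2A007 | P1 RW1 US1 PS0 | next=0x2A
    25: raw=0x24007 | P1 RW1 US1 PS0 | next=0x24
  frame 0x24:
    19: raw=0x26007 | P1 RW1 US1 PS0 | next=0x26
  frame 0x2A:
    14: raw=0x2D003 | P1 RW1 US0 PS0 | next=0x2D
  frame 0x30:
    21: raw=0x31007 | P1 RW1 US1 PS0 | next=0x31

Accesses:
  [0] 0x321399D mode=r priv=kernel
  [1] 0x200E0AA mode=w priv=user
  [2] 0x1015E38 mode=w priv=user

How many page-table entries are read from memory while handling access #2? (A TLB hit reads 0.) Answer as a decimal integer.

Walk each access:
#0 VA=0x321399D (r,kernel):
  L0 @0x23[25] → 0x24007  P=1,RW=1,US=1,PS=0
  L1 @0x24[19] → 0x26007  P=1,RW=1,US=1,PS=0
  ⇒ phys 0x2699D  [2 reads]
#1 VA=0x200E0AA (w,user):
  L0 @0x23[16] → 0x2A007  P=1,RW=1,US=1,PS=0
  L1 @0x2A[14] → 0x2D003  P=1,RW=1,US=0,PS=0
  → PROTECTION_VIOLATION  (2 entries read)
#2 VA=0x1015E38 (w,user):
  L0 @0x23[8] → 0x30007  P=1,RW=1,US=1,PS=0
  L1 @0x30[21] → 0x31007  P=1,RW=1,US=1,PS=0
  ⇒ phys 0x31E38  [2 reads]

Entries read for #2: 2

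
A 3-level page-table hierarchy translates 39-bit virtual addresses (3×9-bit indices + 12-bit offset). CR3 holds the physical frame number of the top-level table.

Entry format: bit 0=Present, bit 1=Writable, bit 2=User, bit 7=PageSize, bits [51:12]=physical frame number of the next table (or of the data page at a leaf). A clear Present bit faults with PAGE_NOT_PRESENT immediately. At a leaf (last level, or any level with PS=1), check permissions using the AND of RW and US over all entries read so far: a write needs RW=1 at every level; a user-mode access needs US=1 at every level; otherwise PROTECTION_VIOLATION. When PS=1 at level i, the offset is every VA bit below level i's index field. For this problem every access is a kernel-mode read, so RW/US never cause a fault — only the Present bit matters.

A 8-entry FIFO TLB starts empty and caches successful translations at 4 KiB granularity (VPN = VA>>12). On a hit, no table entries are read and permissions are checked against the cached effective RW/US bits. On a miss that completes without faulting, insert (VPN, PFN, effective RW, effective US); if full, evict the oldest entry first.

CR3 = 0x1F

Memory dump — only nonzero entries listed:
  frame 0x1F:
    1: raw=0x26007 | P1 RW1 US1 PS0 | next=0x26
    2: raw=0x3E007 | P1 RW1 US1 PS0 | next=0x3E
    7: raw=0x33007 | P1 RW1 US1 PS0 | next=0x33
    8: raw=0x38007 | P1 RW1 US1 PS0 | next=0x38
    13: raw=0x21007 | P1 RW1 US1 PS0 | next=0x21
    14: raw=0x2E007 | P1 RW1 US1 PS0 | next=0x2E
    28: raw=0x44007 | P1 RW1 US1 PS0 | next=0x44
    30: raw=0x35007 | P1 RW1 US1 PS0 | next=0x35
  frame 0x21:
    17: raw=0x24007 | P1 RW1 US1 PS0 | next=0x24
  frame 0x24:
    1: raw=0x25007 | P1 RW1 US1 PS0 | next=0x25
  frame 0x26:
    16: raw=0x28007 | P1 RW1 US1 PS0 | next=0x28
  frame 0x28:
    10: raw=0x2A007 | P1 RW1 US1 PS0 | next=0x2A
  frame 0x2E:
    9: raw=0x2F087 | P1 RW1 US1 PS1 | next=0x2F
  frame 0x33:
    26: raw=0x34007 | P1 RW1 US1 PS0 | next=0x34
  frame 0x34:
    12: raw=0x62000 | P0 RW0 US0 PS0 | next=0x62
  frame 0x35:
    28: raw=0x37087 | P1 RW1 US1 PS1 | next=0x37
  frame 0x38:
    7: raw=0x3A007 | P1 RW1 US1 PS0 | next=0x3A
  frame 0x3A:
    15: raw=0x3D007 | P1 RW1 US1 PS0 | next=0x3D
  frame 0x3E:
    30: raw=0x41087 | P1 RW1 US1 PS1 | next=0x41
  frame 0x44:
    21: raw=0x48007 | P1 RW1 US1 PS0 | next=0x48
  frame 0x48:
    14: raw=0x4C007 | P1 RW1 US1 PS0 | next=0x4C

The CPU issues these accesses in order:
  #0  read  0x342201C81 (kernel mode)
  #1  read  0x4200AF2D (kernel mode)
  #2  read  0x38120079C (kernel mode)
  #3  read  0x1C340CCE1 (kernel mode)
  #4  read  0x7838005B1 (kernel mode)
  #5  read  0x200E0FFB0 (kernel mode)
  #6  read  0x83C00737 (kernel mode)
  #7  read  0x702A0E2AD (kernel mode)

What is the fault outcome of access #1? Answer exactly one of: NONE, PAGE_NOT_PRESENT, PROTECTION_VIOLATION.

Per-access translation:
#0 VA=0x342201C81 (r,kernel):
  lvl0: tbl 0x1F, slot 13 ⇒ 0x21007 (P1/RW1/US1/PS0)
  lvl1: tbl 0x21, slot 17 ⇒ 0x24007 (P1/RW1/US1/PS0)
  lvl2: tbl 0x24, slot 1 ⇒ 0x25007 (P1/RW1/US1/PS0)
  → PA=0x25C81  (3 entries read)
#1 VA=0x4200AF2D (r,kernel):
  lvl0: tbl 0x1F, slot 1 ⇒ 0x26007 (P1/RW1/US1/PS0)
  lvl1: tbl 0x26, slot 16 ⇒ 0x28007 (P1/RW1/US1/PS0)
  lvl2: tbl 0x28, slot 10 ⇒ 0x2A007 (P1/RW1/US1/PS0)
  → PA=0x2AF2D  (3 entries read)
#2 VA=0x38120079C (r,kernel):
  lvl0: tbl 0x1F, slot 14 ⇒ 0x2E007 (P1/RW1/US1/PS0)
  lvl1: tbl 0x2E, slot 9 ⇒ 0x2F087 (P1/RW1/US1/PS1)
  → PA=0x2F79C (huge @L1)  (2 entries read)
#3 VA=0x1C340CCE1 (r,kernel):
  lvl0: tbl 0x1F, slot 7 ⇒ 0x33007 (P1/RW1/US1/PS0)
  lvl1: tbl 0x33, slot 26 ⇒ 0x34007 (P1/RW1/US1/PS0)
  lvl2: tbl 0x34, slot 12 ⇒ 0x62000 (P0/RW0/US0/PS0)
  → PAGE_NOT_PRESENT  (3 entries read)
#4 VA=0x7838005B1 (r,kernel):
  lvl0: tbl 0x1F, slot 30 ⇒ 0x35007 (P1/RW1/US1/PS0)
  lvl1: tbl 0x35, slot 28 ⇒ 0x37087 (P1/RW1/US1/PS1)
  → PA=0x375B1 (huge @L1)  (2 entries read)
#5 VA=0x200E0FFB0 (r,kernel):
  lvl0: tbl 0x1F, slot 8 ⇒ 0x38007 (P1/RW1/US1/PS0)
  lvl1: tbl 0x38, slot 7 ⇒ 0x3A007 (P1/RW1/US1/PS0)
  lvl2: tbl 0x3A, slot 15 ⇒ 0x3D007 (P1/RW1/US1/PS0)
  → PA=0x3DFB0  (3 entries read)
#6 VA=0x83C00737 (r,kernel):
  lvl0: tbl 0x1F, slot 2 ⇒ 0x3E007 (P1/RW1/US1/PS0)
  lvl1: tbl 0x3E, slot 30 ⇒ 0x41087 (P1/RW1/US1/PS1)
  → PA=0x41737 (huge @L1)  (2 entries read)
#7 VA=0x702A0E2AD (r,kernel):
  lvl0: tbl 0x1F, slot 28 ⇒ 0x44007 (P1/RW1/US1/PS0)
  lvl1: tbl 0x44, slot 21 ⇒ 0x48007 (P1/RW1/US1/PS0)
  lvl2: tbl 0x48, slot 14 ⇒ 0x4C007 (P1/RW1/US1/PS0)
  → PA=0x4C2AD  (3 entries read)

Access #1 fault: NONE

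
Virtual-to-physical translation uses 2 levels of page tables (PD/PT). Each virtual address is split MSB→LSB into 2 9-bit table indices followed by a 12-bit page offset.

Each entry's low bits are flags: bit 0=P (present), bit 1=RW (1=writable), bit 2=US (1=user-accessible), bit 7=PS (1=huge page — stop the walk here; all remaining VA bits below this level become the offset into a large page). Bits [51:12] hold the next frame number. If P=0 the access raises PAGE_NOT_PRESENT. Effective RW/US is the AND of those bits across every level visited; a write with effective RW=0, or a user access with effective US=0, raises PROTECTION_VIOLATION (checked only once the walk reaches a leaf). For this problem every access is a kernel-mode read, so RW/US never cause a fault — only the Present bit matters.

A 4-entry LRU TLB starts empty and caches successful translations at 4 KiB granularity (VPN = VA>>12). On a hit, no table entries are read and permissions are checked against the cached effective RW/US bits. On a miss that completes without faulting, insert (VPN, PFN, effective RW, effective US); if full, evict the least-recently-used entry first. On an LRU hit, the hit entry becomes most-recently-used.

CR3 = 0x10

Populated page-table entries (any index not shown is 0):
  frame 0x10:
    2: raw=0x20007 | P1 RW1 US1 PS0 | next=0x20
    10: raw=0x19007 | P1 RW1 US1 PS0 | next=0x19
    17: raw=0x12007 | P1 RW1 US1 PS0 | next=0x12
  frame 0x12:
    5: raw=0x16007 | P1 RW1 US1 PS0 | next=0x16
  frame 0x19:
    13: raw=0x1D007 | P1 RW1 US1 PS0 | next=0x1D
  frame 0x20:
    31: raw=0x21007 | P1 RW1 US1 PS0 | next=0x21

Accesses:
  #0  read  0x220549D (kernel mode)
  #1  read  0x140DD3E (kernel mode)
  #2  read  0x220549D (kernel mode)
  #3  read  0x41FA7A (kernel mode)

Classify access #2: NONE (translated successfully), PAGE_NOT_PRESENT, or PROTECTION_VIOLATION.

Per-access translation:
#0 VA=0x220549D (r,kernel):
  L0: frame=0x10 idx=17 entry=0x12007 [P=1 RW=1 US=1 PS=0]
  L1: frame=0x12 idx=5 entry=0x16007 [P=1 RW=1 US=1 PS=0]
  ✓ 0x1649D  — 2 lookups
#1 VA=0x140DD3E (r,kernel):
  L0: frame=0x10 idx=10 entry=0x19007 [P=1 RW=1 US=1 PS=0]
  L1: frame=0x19 idx=13 entry=0x1D007 [P=1 RW=1 US=1 PS=0]
  ✓ 0x1DD3E  — 2 lookups
#2 VA=0x220549D (r,kernel):
  TLB hit vpn=0x2205 → PA=0x1649D
#3 VA=0x41FA7A (r,kernel):
  L0: frame=0x10 idx=2 entry=0x20007 [P=1 RW=1 US=1 PS=0]
  L1: frame=0x20 idx=31 entry=0x21007 [P=1 RW=1 US=1 PS=0]
  ✓ 0x21A7A  — 2 lookups

Access #2 fault: NONE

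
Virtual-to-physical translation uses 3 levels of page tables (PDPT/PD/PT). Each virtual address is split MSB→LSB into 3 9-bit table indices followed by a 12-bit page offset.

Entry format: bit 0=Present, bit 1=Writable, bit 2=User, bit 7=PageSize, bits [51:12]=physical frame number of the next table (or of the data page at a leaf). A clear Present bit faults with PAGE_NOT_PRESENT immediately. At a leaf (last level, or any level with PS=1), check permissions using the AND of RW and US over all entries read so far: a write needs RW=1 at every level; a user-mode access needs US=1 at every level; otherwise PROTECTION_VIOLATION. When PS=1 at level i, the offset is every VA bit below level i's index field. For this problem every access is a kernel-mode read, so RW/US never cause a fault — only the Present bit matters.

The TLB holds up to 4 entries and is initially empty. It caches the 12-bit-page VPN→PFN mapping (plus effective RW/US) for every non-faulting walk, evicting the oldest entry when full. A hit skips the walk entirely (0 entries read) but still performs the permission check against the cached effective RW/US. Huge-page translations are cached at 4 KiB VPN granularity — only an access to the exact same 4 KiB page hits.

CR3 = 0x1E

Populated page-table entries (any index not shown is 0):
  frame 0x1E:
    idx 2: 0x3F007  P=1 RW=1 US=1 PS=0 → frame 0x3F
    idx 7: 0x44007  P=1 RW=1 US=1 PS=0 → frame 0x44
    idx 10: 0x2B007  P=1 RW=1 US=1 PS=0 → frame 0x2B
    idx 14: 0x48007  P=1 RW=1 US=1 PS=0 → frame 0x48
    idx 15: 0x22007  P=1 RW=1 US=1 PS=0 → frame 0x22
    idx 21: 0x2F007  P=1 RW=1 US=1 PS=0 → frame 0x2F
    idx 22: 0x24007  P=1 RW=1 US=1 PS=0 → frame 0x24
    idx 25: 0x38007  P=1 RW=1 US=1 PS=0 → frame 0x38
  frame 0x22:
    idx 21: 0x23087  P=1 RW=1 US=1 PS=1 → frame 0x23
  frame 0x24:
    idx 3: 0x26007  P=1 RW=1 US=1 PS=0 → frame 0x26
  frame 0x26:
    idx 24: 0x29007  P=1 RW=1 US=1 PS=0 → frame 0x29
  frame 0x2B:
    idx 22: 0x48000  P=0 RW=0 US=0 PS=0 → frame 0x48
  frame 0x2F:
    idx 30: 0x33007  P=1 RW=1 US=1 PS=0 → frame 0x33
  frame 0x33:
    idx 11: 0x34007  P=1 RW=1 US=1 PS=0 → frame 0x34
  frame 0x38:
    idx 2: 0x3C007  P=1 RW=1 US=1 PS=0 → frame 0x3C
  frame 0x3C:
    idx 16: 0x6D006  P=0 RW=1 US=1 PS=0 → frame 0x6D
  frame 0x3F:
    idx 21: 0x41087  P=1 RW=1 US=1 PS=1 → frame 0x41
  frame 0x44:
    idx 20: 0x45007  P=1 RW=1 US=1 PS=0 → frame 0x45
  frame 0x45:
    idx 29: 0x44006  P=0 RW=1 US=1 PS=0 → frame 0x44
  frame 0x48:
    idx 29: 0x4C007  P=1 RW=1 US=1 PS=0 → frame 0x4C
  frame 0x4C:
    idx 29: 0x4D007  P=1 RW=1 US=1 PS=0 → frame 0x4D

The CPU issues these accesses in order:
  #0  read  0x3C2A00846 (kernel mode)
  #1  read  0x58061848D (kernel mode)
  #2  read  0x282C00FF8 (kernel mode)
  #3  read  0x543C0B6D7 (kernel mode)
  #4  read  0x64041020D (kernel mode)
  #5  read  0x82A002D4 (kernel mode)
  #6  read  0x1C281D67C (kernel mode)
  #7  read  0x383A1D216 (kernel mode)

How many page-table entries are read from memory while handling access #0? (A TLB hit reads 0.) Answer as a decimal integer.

Walk each access:
#0 VA=0x3C2A00846 (r,kernel):
  L0 @0x1E[15] → 0x22007  P=1,RW=1,US=1,PS=0
  L1 @0x22[21] → 0x23087  P=1,RW=1,US=1,PS=1
  → PA=0x23846 (huge @L1)  (2 entries read)
#1 VA=0x58061848D (r,kernel):
  L0 @0x1E[22] → 0x24007  P=1,RW=1,US=1,PS=0
  L1 @0x24[3] → 0x26007  P=1,RW=1,US=1,PS=0
  L2 @0x26[24] → 0x29007  P=1,RW=1,US=1,PS=0
  → PA=0x2948D  (3 entries read)
#2 VA=0x282C00FF8 (r,kernel):
  L0 @0x1E[10] → 0x2B007  P=1,RW=1,US=1,PS=0
  L1 @0x2B[22] → 0x48000  P=0,RW=0,US=0,PS=0
  ⇒ fault: PAGE_NOT_PRESENT  — 2 lookups
#3 VA=0x543C0B6D7 (r,kernel):
  L0 @0x1E[21] → 0x2F007  P=1,RW=1,US=1,PS=0
  L1 @0x2F[30] → 0x33007  P=1,RW=1,US=1,PS=0
  L2 @0x33[11] → 0x34007  P=1,RW=1,US=1,PS=0
  → PA=0x346D7  (3 entries read)
#4 VA=0x64041020D (r,kernel):
  L0 @0x1E[25] → 0x38007  P=1,RW=1,US=1,PS=0
  L1 @0x38[2] → 0x3C007  P=1,RW=1,US=1,PS=0
  L2 @0x3C[16] → 0x6D006  P=0,RW=1,US=1,PS=0
  ⇒ fault: PAGE_NOT_PRESENT  — 3 lookups
#5 VA=0x82A002D4 (r,kernel):
  L0 @0x1E[2] → 0x3F007  P=1,RW=1,US=1,PS=0
  L1 @0x3F[21] → 0x41087  P=1,RW=1,US=1,PS=1
  → PA=0x412D4 (huge @L1)  (2 entries read)
#6 VA=0x1C281D67C (r,kernel):
  L0 @0x1E[7] → 0x44007  P=1,RW=1,US=1,PS=0
  L1 @0x44[20] → 0x45007  P=1,RW=1,US=1,PS=0
  L2 @0x45[29] → 0x44006  P=0,RW=1,US=1,PS=0
  ⇒ fault: PAGE_NOT_PRESENT  — 3 lookups
#7 VA=0x383A1D216 (r,kernel):
  L0 @0x1E[14] → 0x48007  P=1,RW=1,US=1,PS=0
  L1 @0x48[29] → 0x4C007  P=1,RW=1,US=1,PS=0
  L2 @0x4C[29] → 0x4D007  P=1,RW=1,US=1,PS=0
  → PA=0x4D216  (3 entries read)

Entries read for #0: 2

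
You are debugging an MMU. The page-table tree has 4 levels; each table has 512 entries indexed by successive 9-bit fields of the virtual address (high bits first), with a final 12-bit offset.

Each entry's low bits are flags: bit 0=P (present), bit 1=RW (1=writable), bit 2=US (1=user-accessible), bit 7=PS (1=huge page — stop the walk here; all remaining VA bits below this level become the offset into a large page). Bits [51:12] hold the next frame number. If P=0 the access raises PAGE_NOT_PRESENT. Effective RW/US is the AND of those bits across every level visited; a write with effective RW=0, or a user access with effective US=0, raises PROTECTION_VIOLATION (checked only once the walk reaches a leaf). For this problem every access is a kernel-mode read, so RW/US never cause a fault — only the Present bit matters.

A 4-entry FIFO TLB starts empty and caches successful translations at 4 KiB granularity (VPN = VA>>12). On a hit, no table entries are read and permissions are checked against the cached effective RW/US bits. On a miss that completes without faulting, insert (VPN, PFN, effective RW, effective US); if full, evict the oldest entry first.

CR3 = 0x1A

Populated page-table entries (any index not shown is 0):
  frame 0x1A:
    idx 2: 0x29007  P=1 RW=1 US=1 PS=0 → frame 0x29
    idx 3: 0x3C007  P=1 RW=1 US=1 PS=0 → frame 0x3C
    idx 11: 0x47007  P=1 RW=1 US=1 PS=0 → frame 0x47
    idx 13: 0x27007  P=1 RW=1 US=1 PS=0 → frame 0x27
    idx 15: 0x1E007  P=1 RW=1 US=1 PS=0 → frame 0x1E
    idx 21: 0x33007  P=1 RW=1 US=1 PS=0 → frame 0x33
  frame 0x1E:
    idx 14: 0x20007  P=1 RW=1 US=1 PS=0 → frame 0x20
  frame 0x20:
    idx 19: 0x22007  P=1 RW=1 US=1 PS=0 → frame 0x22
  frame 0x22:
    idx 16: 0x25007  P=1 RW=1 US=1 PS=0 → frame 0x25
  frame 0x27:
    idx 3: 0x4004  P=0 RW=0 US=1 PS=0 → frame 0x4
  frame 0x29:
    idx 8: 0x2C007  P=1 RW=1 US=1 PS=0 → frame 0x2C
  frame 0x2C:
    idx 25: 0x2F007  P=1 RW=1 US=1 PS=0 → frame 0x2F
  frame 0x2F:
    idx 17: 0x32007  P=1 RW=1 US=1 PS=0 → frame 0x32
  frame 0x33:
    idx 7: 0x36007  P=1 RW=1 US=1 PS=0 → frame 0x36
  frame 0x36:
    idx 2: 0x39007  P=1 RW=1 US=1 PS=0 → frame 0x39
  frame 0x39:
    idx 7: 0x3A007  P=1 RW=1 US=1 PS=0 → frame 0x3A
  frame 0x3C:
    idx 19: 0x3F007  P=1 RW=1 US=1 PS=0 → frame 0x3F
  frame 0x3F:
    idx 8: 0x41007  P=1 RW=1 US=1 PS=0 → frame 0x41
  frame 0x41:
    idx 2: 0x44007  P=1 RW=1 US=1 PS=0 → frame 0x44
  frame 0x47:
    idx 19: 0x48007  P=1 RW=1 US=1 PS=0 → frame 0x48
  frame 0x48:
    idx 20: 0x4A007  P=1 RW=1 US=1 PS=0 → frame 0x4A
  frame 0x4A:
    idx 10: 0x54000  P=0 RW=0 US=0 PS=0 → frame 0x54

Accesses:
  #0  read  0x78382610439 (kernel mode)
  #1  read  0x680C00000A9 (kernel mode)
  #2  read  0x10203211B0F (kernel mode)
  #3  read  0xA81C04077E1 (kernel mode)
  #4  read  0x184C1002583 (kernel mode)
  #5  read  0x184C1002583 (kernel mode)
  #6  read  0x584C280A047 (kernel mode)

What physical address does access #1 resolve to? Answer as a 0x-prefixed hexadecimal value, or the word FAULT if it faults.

Walk each access:
#0 VA=0x78382610439 (r,kernel):
  L0 @0x1A[15] → 0x1E007  P=1,RW=1,US=1,PS=0
  L1 @0x1E[14] → 0x20007  P=1,RW=1,US=1,PS=0
  L2 @0x20[19] → 0x22007  P=1,RW=1,US=1,PS=0
  L3 @0x22[16] → 0x25007  P=1,RW=1,US=1,PS=0
  → PA=0x25439  (4 entries read)
#1 VA=0x680C00000A9 (r,kernel):
  L0 @0x1A[13] → 0x27007  P=1,RW=1,US=1,PS=0
  L1 @0x27[3] → 0x4004  P=0,RW=0,US=1,PS=0
  → PAGE_NOT_PRESENT  (2 entries read)
#2 VA=0x10203211B0F (r,kernel):
  L0 @0x1A[2] → 0x29007  P=1,RW=1,US=1,PS=0
  L1 @0x29[8] → 0x2C007  P=1,RW=1,US=1,PS=0
  L2 @0x2C[25] → 0x2F007  P=1,RW=1,US=1,PS=0
  L3 @0x2F[17] → 0x32007  P=1,RW=1,US=1,PS=0
  → PA=0x32B0F  (4 entries read)
#3 VA=0xA81C04077E1 (r,kernel):
  L0 @0x1A[21] → 0x33007  P=1,RW=1,US=1,PS=0
  L1 @0x33[7] → 0x36007  P=1,RW=1,US=1,PS=0
  L2 @0x36[2] → 0x39007  P=1,RW=1,US=1,PS=0
  L3 @0x39[7] → 0x3A007  P=1,RW=1,US=1,PS=0
  → PA=0x3A7E1  (4 entries read)
#4 VA=0x184C1002583 (r,kernel):
  L0 @0x1A[3] → 0x3C007  P=1,RW=1,US=1,PS=0
  L1 @0x3C[19] → 0x3F007  P=1,RW=1,US=1,PS=0
  L2 @0x3F[8] → 0x41007  P=1,RW=1,US=1,PS=0
  L3 @0x41[2] → 0x44007  P=1,RW=1,US=1,PS=0
  → PA=0x44583  (4 entries read)
#5 VA=0x184C1002583 (r,kernel):
  TLB hit vpn=0x184C1002 → PA=0x44583
#6 VA=0x584C280A047 (r,kernel):
  L0 @0x1A[11] → 0x47007  P=1,RW=1,US=1,PS=0
  L1 @0x47[19] → 0x48007  P=1,RW=1,US=1,PS=0
  L2 @0x48[20] → 0x4A007  P=1,RW=1,US=1,PS=0
  L3 @0x4A[10] → 0x54000  P=0,RW=0,US=0,PS=0
  → PAGE_NOT_PRESENT  (4 entries read)

Access #1 PA: FAULT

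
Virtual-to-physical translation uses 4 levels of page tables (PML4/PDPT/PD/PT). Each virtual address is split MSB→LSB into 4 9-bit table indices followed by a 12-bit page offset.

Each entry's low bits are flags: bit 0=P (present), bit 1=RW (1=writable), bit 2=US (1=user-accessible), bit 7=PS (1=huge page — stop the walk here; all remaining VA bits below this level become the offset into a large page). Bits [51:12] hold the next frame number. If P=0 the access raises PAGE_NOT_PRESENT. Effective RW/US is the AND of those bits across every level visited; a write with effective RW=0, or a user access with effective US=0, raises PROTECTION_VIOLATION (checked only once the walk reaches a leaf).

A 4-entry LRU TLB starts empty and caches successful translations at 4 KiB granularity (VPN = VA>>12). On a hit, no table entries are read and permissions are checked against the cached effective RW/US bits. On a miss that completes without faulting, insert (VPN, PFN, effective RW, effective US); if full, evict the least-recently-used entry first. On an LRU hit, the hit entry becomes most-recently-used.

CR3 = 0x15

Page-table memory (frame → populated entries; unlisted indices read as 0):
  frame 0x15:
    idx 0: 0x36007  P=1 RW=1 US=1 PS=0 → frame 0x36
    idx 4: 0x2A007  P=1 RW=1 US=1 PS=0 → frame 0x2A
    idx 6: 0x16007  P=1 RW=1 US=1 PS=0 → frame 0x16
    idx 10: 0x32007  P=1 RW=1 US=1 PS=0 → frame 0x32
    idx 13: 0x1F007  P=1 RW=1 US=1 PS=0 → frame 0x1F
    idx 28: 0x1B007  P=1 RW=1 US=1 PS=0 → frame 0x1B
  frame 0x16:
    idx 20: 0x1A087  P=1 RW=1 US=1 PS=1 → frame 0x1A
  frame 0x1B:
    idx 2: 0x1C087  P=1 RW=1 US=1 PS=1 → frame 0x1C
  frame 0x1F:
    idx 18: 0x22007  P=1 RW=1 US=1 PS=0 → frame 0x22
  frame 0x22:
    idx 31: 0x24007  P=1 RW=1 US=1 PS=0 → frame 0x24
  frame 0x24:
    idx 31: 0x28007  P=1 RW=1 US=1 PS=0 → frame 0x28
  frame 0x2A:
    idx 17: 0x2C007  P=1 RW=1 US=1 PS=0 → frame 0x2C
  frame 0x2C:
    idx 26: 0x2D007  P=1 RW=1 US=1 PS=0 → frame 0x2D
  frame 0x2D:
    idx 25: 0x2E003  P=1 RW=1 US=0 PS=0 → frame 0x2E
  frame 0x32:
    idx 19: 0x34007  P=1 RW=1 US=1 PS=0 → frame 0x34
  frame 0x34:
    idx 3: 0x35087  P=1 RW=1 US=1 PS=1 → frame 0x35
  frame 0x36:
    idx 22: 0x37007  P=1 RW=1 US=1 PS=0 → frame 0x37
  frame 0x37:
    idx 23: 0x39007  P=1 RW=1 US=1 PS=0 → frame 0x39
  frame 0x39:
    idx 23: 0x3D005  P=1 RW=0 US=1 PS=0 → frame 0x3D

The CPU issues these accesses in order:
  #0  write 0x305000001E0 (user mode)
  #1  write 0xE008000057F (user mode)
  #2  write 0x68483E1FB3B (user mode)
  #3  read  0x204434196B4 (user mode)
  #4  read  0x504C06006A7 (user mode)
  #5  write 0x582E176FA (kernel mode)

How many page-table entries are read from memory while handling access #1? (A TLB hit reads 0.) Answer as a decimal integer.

Per-access translation:
#0 VA=0x305000001E0 (w,user):
  L0: frame=0x15 idx=6 entry=0x16007 [P=1 RW=1 US=1 PS=0]
  L1: frame=0x16 idx=20 entry=0x1A087 [P=1 RW=1 US=1 PS=1]
  ⇒ phys 0x1A1E0 (huge @L1)  [2 reads]
#1 VA=0xE008000057F (w,user):
  L0: frame=0x15 idx=28 entry=0x1B007 [P=1 RW=1 US=1 PS=0]
  L1: frame=0x1B idx=2 entry=0x1C087 [P=1 RW=1 US=1 PS=1]
  ⇒ phys 0x1C57F (huge @L1)  [2 reads]
#2 VA=0x68483E1FB3B (w,user):
  L0: frame=0x15 idx=13 entry=0x1F007 [P=1 RW=1 US=1 PS=0]
  L1: frame=0x1F idx=18 entry=0x22007 [P=1 RW=1 US=1 PS=0]
  L2: frame=0x22 idx=31 entry=0x24007 [P=1 RW=1 US=1 PS=0]
  L3: frame=0x24 idx=31 entry=0x28007 [P=1 RW=1 US=1 PS=0]
  ⇒ phys 0x28B3B  [4 reads]
#3 VA=0x204434196B4 (r,user):
  L0: frame=0x15 idx=4 entry=0x2A007 [P=1 RW=1 US=1 PS=0]
  L1: frame=0x2A idx=17 entry=0x2C007 [P=1 RW=1 US=1 PS=0]
  L2: frame=0x2C idx=26 entry=0x2D007 [P=1 RW=1 US=1 PS=0]
  L3: frame=0x2D idx=25 entry=0x2E003 [P=1 RW=1 US=0 PS=0]
  ✗ PROTECTION_VIOLATION  [4 reads]
#4 VA=0x504C06006A7 (r,user):
  L0: frame=0x15 idx=10 entry=0x32007 [P=1 RW=1 US=1 PS=0]
  L1: frame=0x32 idx=19 entry=0x34007 [P=1 RW=1 US=1 PS=0]
  L2: frame=0x34 idx=3 entry=0x35087 [P=1 RW=1 US=1 PS=1]
  ⇒ phys 0x356A7 (huge @L2)  [3 reads]
#5 VA=0x582E176FA (w,kernel):
  L0: frame=0x15 idx=0 entry=0x36007 [P=1 RW=1 US=1 PS=0]
  L1: frame=0x36 idx=22 entry=0x37007 [P=1 RW=1 US=1 PS=0]
  L2: frame=0x37 idx=23 entry=0x39007 [P=1 RW=1 US=1 PS=0]
  L3: frame=0x39 idx=23 entry=0x3D005 [P=1 RW=0 US=1 PS=0]
  ✗ PROTECTION_VIOLATION  [4 reads]

Entries read for #1: 2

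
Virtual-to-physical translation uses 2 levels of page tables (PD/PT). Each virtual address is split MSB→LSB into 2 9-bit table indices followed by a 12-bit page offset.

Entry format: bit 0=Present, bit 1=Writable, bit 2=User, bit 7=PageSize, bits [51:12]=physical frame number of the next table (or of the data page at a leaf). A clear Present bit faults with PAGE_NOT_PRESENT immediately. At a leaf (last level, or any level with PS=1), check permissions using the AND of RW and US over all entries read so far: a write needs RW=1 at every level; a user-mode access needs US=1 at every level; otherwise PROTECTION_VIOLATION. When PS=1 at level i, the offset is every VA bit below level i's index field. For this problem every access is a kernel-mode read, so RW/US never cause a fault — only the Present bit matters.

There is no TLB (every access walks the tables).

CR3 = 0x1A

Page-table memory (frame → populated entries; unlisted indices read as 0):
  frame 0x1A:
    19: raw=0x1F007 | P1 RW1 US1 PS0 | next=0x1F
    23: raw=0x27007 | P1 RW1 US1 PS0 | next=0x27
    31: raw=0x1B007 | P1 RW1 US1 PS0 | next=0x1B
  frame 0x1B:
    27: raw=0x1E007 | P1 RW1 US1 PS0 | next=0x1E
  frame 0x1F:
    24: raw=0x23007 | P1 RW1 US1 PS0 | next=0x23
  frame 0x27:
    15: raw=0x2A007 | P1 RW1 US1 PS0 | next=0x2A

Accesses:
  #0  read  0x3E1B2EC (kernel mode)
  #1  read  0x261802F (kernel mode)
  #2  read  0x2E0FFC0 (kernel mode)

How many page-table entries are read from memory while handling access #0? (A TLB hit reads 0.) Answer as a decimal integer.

Trace:
#0 VA=0x3E1B2EC (r,kernel):
  [0] read 0x1A idx=31: raw=0x1B007 flags P=1 W=1 U=1 S=0
  [1] read 0x1B idx=27: raw=0x1E007 flags P=1 W=1 U=1 S=0
  ⇒ phys 0x1E2EC  [2 reads]
#1 VA=0x261802F (r,kernel):
  [0] read 0x1A idx=19: raw=0x1F007 flags P=1 W=1 U=1 S=0
  [1] read 0x1F idx=24: raw=0x23007 flags P=1 W=1 U=1 S=0
  ⇒ phys 0x2302F  [2 reads]
#2 VA=0x2E0FFC0 (r,kernel):
  [0] read 0x1A idx=23: raw=0x27007 flags P=1 W=1 U=1 S=0
  [1] read 0x27 idx=15: raw=0x2A007 flags P=1 W=1 U=1 S=0
  ⇒ phys 0x2AFC0  [2 reads]

Entries read for #0: 2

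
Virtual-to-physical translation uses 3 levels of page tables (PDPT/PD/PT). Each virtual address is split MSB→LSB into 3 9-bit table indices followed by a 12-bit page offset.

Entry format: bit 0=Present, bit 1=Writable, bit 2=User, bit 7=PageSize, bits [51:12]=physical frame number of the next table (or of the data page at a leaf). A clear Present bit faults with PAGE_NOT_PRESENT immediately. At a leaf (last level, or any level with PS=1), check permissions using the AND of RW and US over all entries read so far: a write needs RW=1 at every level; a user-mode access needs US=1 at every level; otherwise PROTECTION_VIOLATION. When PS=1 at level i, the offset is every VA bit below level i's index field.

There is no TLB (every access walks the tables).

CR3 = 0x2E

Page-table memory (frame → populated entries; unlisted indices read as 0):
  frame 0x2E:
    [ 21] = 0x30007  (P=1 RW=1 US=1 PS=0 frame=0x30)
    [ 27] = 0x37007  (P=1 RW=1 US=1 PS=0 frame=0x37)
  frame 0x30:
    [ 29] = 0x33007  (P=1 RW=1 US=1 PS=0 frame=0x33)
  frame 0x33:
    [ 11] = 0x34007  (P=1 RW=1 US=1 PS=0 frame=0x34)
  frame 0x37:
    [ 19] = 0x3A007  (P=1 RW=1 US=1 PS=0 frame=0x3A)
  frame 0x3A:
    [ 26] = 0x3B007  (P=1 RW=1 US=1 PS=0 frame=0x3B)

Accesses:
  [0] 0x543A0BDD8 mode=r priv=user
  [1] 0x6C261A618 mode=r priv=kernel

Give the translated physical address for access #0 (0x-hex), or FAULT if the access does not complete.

Per-access translation:
#0 VA=0x543A0BDD8 (r,user):
  [0] read 0x2E idx=21: raw=0x30007 flags P=1 W=1 U=1 S=0
  [1] read 0x30 idx=29: raw=0x33007 flags P=1 W=1 U=1 S=0
  [2] read 0x33 idx=11: raw=0x34007 flags P=1 W=1 U=1 S=0
  → PA=0x34DD8  (3 entries read)
#1 VA=0x6C261A618 (r,kernel):
  [0] read 0x2E idx=27: raw=0x37007 flags P=1 W=1 U=1 S=0
  [1] read 0x37 idx=19: raw=0x3A007 flags P=1 W=1 U=1 S=0
  [2] read 0x3A idx=26: raw=0x3B007 flags P=1 W=1 U=1 S=0
  → PA=0x3B618  (3 entries read)

Access #0 PA: 0x34DD8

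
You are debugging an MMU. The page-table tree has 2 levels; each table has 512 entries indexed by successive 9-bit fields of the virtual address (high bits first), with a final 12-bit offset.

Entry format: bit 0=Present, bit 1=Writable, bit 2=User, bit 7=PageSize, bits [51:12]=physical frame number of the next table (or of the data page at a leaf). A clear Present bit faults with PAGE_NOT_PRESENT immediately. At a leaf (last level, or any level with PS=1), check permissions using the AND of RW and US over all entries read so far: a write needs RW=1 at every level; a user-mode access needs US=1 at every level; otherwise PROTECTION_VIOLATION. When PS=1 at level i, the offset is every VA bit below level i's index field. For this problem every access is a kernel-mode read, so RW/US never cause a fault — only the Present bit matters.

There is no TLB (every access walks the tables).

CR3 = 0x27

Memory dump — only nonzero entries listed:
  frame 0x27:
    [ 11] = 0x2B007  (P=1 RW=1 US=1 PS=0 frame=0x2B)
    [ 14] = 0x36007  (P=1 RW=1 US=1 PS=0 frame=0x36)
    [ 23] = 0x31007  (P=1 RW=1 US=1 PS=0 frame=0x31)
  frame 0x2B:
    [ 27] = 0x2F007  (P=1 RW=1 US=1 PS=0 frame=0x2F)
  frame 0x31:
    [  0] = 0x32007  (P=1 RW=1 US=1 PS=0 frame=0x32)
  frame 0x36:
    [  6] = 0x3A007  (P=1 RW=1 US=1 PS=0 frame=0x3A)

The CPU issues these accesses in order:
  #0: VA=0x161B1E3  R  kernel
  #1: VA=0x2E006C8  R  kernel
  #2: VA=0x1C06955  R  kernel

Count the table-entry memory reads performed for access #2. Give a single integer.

Per-access translation:
#0 VA=0x161B1E3 (r,kernel):
  L0 @0x27[11] → 0x2B007  P=1,RW=1,US=1,PS=0
  L1 @0x2B[27] → 0x2F007  P=1,RW=1,US=1,PS=0
  ⇒ phys 0x2F1E3  [2 reads]
#1 VA=0x2E006C8 (r,kernel):
  L0 @0x27[23] → 0x31007  P=1,RW=1,US=1,PS=0
  L1 @0x31[0] → 0x32007  P=1,RW=1,US=1,PS=0
  ⇒ phys 0x326C8  [2 reads]
#2 VA=0x1C06955 (r,kernel):
  L0 @0x27[14] → 0x36007  P=1,RW=1,US=1,PS=0
  L1 @0x36[6] → 0x3A007  P=1,RW=1,US=1,PS=0
  ⇒ phys 0x3A955  [2 reads]

Entries read for #2: 2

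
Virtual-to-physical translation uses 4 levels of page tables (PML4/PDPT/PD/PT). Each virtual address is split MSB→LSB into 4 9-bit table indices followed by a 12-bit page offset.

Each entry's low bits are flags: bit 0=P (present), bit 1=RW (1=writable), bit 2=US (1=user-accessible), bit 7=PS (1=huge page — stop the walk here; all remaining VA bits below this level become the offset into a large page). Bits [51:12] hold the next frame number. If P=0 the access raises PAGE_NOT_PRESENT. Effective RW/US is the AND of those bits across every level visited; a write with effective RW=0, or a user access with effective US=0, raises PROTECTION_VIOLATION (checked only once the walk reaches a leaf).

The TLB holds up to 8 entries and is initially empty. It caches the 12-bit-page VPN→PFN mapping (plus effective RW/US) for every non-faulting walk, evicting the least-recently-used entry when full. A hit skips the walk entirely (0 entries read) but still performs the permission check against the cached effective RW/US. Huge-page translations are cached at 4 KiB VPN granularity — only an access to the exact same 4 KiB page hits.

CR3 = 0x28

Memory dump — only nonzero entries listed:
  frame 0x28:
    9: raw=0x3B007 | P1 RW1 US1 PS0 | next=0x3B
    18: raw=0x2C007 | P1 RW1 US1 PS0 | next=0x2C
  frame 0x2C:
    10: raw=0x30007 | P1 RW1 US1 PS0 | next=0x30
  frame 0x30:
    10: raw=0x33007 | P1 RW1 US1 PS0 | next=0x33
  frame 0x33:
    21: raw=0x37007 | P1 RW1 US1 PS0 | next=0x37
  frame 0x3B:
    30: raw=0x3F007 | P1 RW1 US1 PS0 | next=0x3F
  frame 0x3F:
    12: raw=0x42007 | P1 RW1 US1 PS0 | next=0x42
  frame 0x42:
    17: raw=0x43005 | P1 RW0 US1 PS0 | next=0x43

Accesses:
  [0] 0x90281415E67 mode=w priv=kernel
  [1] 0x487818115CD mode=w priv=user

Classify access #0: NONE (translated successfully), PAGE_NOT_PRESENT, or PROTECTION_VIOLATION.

Trace:
#0 VA=0x90281415E67 (w,kernel):
  L0: frame=0x28 idx=18 entry=0x2C007 [P=1 RW=1 US=1 PS=0]
  L1: frame=0x2C idx=10 entry=0x30007 [P=1 RW=1 US=1 PS=0]
  L2: frame=0x30 idx=10 entry=0x33007 [P=1 RW=1 US=1 PS=0]
  L3: frame=0x33 idx=21 entry=0x37007 [P=1 RW=1 US=1 PS=0]
  ⇒ phys 0x37E67  [4 reads]
#1 VA=0x487818115CD (w,user):
  L0: frame=0x28 idx=9 entry=0x3B007 [P=1 RW=1 US=1 PS=0]
  L1: frame=0x3B idx=30 entry=0x3F007 [P=1 RW=1 US=1 PS=0]
  L2: frame=0x3F idx=12 entry=0x42007 [P=1 RW=1 US=1 PS=0]
  L3: frame=0x42 idx=17 entry=0x43005 [P=1 RW=0 US=1 PS=0]
  → PROTECTION_VIOLATION  (4 entries read)

Access #0 fault: NONE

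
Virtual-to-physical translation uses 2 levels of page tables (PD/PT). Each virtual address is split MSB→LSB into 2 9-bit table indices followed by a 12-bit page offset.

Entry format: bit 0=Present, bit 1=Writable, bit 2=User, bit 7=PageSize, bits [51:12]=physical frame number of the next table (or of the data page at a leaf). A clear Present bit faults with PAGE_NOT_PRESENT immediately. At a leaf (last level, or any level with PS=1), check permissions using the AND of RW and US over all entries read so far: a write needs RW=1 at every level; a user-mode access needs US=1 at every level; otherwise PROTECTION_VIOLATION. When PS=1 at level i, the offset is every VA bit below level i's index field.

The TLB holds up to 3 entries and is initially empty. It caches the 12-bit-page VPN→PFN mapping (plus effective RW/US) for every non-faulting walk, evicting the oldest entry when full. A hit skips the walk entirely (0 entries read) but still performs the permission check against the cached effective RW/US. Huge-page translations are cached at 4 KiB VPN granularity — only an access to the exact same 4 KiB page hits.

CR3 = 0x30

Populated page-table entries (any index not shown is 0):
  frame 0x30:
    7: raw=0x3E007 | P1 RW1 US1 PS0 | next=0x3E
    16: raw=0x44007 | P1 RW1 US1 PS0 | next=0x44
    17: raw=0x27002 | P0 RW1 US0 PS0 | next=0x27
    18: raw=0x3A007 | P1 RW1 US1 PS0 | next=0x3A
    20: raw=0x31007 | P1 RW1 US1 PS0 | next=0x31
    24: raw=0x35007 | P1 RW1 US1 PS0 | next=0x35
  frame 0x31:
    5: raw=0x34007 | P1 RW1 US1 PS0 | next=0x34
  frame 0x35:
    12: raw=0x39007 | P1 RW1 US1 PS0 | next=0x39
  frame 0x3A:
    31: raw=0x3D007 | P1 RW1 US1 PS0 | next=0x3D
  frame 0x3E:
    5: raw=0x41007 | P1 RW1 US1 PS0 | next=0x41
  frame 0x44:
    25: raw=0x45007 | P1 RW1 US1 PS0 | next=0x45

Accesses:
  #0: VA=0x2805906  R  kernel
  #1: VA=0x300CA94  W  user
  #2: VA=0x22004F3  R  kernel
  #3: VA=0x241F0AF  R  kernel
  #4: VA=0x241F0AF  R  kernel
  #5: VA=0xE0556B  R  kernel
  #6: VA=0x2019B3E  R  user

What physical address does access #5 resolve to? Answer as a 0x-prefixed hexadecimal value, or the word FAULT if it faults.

Per-access translation:
#0 VA=0x2805906 (r,kernel):
  L0: frame=0x30 idx=20 entry=0x31007 [P=1 RW=1 US=1 PS=0]
  L1: frame=0x31 idx=5 entry=0x34007 [P=1 RW=1 US=1 PS=0]
  → PA=0x34906  (2 entries read)
#1 VA=0x300CA94 (w,user):
  L0: frame=0x30 idx=24 entry=0x35007 [P=1 RW=1 US=1 PS=0]
  L1: frame=0x35 idx=12 entry=0x39007 [P=1 RW=1 US=1 PS=0]
  → PA=0x39A94  (2 entries read)
#2 VA=0x22004F3 (r,kernel):
  L0: frame=0x30 idx=17 entry=0x27002 [P=0 RW=1 US=0 PS=0]
  → PAGE_NOT_PRESENT  (1 entries read)
#3 VA=0x241F0AF (r,kernel):
  L0: frame=0x30 idx=18 entry=0x3A007 [P=1 RW=1 US=1 PS=0]
  L1: frame=0x3A idx=31 entry=0x3D007 [P=1 RW=1 US=1 PS=0]
  → PA=0x3D0AF  (2 entries read)
#4 VA=0x241F0AF (r,kernel):
  TLB hit vpn=0x241F → PA=0x3D0AF
#5 VA=0xE0556B (r,kernel):
  L0: frame=0x30 idx=7 entry=0x3E007 [P=1 RW=1 US=1 PS=0]
  L1: frame=0x3E idx=5 entry=0x41007 [P=1 RW=1 US=1 PS=0]
  → PA=0x4156B  (2 entries read)
#6 VA=0x2019B3E (r,user):
  L0: frame=0x30 idx=16 entry=0x44007 [P=1 RW=1 US=1 PS=0]
  L1: frame=0x44 idx=25 entry=0x45007 [P=1 RW=1 US=1 PS=0]
  → PA=0x45B3E  (2 entries read)

Access #5 PA: 0x4156B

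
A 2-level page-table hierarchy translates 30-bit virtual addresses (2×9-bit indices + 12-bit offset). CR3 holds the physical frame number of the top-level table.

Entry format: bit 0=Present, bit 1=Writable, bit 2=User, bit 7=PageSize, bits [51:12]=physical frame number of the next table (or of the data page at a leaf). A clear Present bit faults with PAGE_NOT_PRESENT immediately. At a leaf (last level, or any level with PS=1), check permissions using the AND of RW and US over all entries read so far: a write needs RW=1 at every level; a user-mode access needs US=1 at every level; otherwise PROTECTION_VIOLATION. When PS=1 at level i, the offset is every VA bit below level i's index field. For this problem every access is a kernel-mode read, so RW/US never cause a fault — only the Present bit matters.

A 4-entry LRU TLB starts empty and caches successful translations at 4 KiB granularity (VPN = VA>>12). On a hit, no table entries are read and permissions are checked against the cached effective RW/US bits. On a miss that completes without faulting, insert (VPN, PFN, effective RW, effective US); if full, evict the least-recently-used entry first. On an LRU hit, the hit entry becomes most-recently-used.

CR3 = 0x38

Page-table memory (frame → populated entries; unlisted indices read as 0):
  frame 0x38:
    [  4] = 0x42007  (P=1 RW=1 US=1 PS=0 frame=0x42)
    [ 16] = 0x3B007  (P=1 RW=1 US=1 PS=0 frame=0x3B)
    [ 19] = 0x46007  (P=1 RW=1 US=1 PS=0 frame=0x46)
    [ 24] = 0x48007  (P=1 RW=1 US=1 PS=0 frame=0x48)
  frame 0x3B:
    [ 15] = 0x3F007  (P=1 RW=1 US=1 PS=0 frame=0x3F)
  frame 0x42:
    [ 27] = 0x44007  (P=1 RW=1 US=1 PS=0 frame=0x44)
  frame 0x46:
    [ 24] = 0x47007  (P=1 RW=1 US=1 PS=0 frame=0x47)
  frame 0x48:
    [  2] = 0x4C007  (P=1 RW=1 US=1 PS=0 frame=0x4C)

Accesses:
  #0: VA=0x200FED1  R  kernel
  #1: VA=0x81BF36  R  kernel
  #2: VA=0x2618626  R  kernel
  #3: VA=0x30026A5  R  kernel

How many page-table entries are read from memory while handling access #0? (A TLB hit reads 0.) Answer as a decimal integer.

Walk each access:
#0 VA=0x200FED1 (r,kernel):
  L0 @0x38[16] → 0x3B007  P=1,RW=1,US=1,PS=0
  L1 @0x3B[15] → 0x3F007  P=1,RW=1,US=1,PS=0
  → PA=0x3FED1  (2 entries read)
#1 VA=0x81BF36 (r,kernel):
  L0 @0x38[4] → 0x42007  P=1,RW=1,US=1,PS=0
  L1 @0x42[27] → 0x44007  P=1,RW=1,US=1,PS=0
  → PA=0x44F36  (2 entries read)
#2 VA=0x2618626 (r,kernel):
  L0 @0x38[19] → 0x46007  P=1,RW=1,US=1,PS=0
  L1 @0x46[24] → 0x47007  P=1,RW=1,US=1,PS=0
  → PA=0x47626  (2 entries read)
#3 VA=0x30026A5 (r,kernel):
  L0 @0x38[24] → 0x48007  P=1,RW=1,US=1,PS=0
  L1 @0x48[2] → 0x4C007  P=1,RW=1,US=1,PS=0
  → PA=0x4C6A5  (2 entries read)

Entries read for #0: 2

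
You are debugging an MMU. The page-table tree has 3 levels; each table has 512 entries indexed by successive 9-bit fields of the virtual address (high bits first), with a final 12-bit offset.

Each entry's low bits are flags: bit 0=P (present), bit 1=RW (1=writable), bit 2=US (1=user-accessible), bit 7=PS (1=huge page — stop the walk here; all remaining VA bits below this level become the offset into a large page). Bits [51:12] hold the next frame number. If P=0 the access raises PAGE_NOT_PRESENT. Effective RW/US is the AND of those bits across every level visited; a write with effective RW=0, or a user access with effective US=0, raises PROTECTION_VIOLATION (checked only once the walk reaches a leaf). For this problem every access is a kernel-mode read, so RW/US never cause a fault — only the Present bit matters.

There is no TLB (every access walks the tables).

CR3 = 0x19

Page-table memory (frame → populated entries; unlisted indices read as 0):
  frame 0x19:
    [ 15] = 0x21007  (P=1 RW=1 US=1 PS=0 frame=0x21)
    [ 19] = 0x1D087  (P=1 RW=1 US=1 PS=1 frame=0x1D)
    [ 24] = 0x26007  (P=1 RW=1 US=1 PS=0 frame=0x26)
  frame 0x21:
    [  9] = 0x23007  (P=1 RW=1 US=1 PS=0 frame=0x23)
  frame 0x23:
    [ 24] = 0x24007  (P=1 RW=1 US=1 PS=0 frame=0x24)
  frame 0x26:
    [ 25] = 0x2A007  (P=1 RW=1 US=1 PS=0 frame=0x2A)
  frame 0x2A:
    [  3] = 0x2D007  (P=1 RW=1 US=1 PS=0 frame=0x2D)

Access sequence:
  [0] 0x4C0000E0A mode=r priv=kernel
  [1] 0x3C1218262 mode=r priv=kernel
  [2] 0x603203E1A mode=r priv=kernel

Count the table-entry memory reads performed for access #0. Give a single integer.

Walk each access:
#0 VA=0x4C0000E0A (r,kernel):
  [0] read 0x19 idx=19: raw=0x1D087 flags P=1 W=1 U=1 S=1
  → PA=0x1DE0A (huge @L0)  (1 entries read)
#1 VA=0x3C1218262 (r,kernel):
  [0] read 0x19 idx=15: raw=0x21007 flags P=1 W=1 U=1 S=0
  [1] read 0x21 idx=9: raw=0x23007 flags P=1 W=1 U=1 S=0
  [2] read 0x23 idx=24: raw=0x24007 flags P=1 W=1 U=1 S=0
  → PA=0x24262  (3 entries read)
#2 VA=0x603203E1A (r,kernel):
  [0] read 0x19 idx=24: raw=0x26007 flags P=1 W=1 U=1 S=0
  [1] read 0x26 idx=25: raw=0x2A007 flags P=1 W=1 U=1 S=0
  [2] read 0x2A idx=3: raw=0x2D007 flags P=1 W=1 U=1 S=0
  → PA=0x2DE1A  (3 entries read)

Entries read for #0: 1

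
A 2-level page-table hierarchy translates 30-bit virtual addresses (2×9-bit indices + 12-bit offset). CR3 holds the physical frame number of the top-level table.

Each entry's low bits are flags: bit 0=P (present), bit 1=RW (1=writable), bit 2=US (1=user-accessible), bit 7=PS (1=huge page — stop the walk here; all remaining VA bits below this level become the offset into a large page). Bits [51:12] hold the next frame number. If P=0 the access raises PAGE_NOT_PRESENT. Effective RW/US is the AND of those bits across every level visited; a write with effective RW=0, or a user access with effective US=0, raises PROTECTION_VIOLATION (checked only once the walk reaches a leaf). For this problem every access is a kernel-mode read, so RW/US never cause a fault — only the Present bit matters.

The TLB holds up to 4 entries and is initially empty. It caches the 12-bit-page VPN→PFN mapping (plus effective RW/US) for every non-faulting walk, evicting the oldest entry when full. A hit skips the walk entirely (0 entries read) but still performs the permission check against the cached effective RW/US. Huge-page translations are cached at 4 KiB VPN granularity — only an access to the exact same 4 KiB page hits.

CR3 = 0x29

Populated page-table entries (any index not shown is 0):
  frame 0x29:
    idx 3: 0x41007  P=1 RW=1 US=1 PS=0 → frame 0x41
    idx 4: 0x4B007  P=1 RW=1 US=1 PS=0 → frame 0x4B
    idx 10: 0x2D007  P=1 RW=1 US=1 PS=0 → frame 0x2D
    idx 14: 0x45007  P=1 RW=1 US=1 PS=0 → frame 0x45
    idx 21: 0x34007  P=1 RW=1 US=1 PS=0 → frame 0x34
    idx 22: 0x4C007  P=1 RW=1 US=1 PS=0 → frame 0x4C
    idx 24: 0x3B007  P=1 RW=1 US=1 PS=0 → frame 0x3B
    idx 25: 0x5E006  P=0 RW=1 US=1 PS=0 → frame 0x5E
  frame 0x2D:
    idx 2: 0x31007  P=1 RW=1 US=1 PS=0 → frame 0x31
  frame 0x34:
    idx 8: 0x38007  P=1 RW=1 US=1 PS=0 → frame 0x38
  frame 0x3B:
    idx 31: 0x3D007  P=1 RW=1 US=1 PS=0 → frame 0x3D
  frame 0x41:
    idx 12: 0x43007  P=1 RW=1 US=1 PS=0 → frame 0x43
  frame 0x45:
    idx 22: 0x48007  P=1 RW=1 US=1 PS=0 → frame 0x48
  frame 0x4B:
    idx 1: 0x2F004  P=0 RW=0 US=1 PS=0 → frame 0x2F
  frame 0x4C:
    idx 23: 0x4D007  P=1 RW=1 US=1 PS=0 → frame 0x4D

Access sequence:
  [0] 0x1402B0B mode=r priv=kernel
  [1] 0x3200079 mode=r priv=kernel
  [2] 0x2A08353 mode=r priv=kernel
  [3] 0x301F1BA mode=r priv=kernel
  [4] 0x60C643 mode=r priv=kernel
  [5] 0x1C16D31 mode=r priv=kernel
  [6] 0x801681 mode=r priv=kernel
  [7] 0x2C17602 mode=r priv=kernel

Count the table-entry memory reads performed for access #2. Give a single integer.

Walk each access:
#0 VA=0x1402B0B (r,kernel):
  L0 @0x29[10] → 0x2D007  P=1,RW=1,US=1,PS=0
  L1 @0x2D[2] → 0x31007  P=1,RW=1,US=1,PS=0
  ⇒ phys 0x31B0B  [2 reads]
#1 VA=0x3200079 (r,kernel):
  L0 @0x29[25] → 0x5E006  P=0,RW=1,US=1,PS=0
  → PAGE_NOT_PRESENT  (1 entries read)
#2 VA=0x2A08353 (r,kernel):
  L0 @0x29[21] → 0x34007  P=1,RW=1,US=1,PS=0
  L1 @0x34[8] → 0x38007  P=1,RW=1,US=1,PS=0
  ⇒ phys 0x38353  [2 reads]
#3 VA=0x301F1BA (r,kernel):
  L0 @0x29[24] → 0x3B007  P=1,RW=1,US=1,PS=0
  L1 @0x3B[31] → 0x3D007  P=1,RW=1,US=1,PS=0
  ⇒ phys 0x3D1BA  [2 reads]
#4 VA=0x60C643 (r,kernel):
  L0 @0x29[3] → 0x41007  P=1,RW=1,US=1,PS=0
  L1 @0x41[12] → 0x43007  P=1,RW=1,US=1,PS=0
  ⇒ phys 0x43643  [2 reads]
#5 VA=0x1C16D31 (r,kernel):
  L0 @0x29[14] → 0x45007  P=1,RW=1,US=1,PS=0
  L1 @0x45[22] → 0x48007  P=1,RW=1,US=1,PS=0
  ⇒ phys 0x48D31  [2 reads]
#6 VA=0x801681 (r,kernel):
  L0 @0x29[4] → 0x4B007  P=1,RW=1,US=1,PS=0
  L1 @0x4B[1] → 0x2F004  P=0,RW=0,US=1,PS=0
  → PAGE_NOT_PRESENT  (2 entries read)
#7 VA=0x2C17602 (r,kernel):
  L0 @0x29[22] → 0x4C007  P=1,RW=1,US=1,PS=0
  L1 @0x4C[23] → 0x4D007  P=1,RW=1,US=1,PS=0
  ⇒ phys 0x4D602  [2 reads]

Entries read for #2: 2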